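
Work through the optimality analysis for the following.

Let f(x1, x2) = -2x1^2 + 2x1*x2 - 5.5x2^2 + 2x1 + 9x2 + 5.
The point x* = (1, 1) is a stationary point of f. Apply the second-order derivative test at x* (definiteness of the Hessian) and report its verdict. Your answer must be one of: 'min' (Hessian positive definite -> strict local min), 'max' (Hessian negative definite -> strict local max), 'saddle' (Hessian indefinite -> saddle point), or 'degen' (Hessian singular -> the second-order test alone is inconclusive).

Compute the Hessian H = grad^2 f:
  H = [[-4, 2], [2, -11]]
Verify stationarity: grad f(x*) = H x* + g = (0, 0).
Eigenvalues of H: -11.5311, -3.4689.
Both eigenvalues < 0, so H is negative definite -> x* is a strict local max.

max


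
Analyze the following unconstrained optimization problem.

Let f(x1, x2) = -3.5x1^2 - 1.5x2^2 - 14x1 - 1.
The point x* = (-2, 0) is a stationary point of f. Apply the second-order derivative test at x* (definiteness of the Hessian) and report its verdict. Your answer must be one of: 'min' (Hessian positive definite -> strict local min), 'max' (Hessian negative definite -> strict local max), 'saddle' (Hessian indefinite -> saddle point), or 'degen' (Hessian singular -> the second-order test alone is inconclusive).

Compute the Hessian H = grad^2 f:
  H = [[-7, 0], [0, -3]]
Verify stationarity: grad f(x*) = H x* + g = (0, 0).
Eigenvalues of H: -7, -3.
Both eigenvalues < 0, so H is negative definite -> x* is a strict local max.

max


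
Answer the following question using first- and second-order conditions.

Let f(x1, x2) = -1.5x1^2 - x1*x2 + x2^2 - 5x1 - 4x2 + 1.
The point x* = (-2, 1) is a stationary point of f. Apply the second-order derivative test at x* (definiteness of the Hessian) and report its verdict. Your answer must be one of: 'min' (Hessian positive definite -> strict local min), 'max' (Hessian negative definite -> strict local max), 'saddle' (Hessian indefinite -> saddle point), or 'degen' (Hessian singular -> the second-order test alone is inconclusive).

Compute the Hessian H = grad^2 f:
  H = [[-3, -1], [-1, 2]]
Verify stationarity: grad f(x*) = H x* + g = (0, 0).
Eigenvalues of H: -3.1926, 2.1926.
Eigenvalues have mixed signs, so H is indefinite -> x* is a saddle point.

saddle


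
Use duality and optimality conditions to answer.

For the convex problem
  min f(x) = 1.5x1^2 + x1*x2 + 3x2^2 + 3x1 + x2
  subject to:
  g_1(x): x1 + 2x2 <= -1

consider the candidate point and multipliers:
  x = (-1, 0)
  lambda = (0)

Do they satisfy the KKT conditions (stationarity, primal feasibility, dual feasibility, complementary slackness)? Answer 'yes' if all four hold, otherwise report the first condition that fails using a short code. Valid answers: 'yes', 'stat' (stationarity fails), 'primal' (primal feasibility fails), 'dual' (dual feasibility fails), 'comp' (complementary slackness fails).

Gradient of f: grad f(x) = Q x + c = (0, 0)
Constraint values g_i(x) = a_i^T x - b_i:
  g_1((-1, 0)) = 0
Stationarity residual: grad f(x) + sum_i lambda_i a_i = (0, 0)
  -> stationarity OK
Primal feasibility (all g_i <= 0): OK
Dual feasibility (all lambda_i >= 0): OK
Complementary slackness (lambda_i * g_i(x) = 0 for all i): OK

Verdict: yes, KKT holds.

yes


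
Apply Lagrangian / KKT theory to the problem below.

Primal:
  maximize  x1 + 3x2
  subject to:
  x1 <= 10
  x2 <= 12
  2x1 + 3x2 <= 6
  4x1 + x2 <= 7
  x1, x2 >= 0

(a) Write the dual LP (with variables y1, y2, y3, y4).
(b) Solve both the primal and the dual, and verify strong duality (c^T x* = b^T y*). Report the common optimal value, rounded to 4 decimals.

The standard primal-dual pair for 'max c^T x s.t. A x <= b, x >= 0' is:
  Dual:  min b^T y  s.t.  A^T y >= c,  y >= 0.

So the dual LP is:
  minimize  10y1 + 12y2 + 6y3 + 7y4
  subject to:
    y1 + 2y3 + 4y4 >= 1
    y2 + 3y3 + y4 >= 3
    y1, y2, y3, y4 >= 0

Solving the primal: x* = (0, 2).
  primal value c^T x* = 6.
Solving the dual: y* = (0, 0, 1, 0).
  dual value b^T y* = 6.
Strong duality: c^T x* = b^T y*. Confirmed.

6


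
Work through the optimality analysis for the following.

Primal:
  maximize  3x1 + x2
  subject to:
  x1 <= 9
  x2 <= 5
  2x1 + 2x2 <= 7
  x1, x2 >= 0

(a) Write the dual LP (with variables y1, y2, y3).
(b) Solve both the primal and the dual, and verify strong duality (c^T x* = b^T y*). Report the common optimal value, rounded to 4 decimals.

The standard primal-dual pair for 'max c^T x s.t. A x <= b, x >= 0' is:
  Dual:  min b^T y  s.t.  A^T y >= c,  y >= 0.

So the dual LP is:
  minimize  9y1 + 5y2 + 7y3
  subject to:
    y1 + 2y3 >= 3
    y2 + 2y3 >= 1
    y1, y2, y3 >= 0

Solving the primal: x* = (3.5, 0).
  primal value c^T x* = 10.5.
Solving the dual: y* = (0, 0, 1.5).
  dual value b^T y* = 10.5.
Strong duality: c^T x* = b^T y*. Confirmed.

10.5


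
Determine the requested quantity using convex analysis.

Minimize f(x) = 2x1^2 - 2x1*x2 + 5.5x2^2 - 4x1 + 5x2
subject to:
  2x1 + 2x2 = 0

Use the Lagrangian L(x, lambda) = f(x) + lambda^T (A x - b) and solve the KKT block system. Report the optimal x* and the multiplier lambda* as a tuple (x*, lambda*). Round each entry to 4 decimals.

Form the Lagrangian:
  L(x, lambda) = (1/2) x^T Q x + c^T x + lambda^T (A x - b)
Stationarity (grad_x L = 0): Q x + c + A^T lambda = 0.
Primal feasibility: A x = b.

This gives the KKT block system:
  [ Q   A^T ] [ x     ]   [-c ]
  [ A    0  ] [ lambda ] = [ b ]

Solving the linear system:
  x*      = (0.4737, -0.4737)
  lambda* = (0.5789)
  f(x*)   = -2.1316

x* = (0.4737, -0.4737), lambda* = (0.5789)


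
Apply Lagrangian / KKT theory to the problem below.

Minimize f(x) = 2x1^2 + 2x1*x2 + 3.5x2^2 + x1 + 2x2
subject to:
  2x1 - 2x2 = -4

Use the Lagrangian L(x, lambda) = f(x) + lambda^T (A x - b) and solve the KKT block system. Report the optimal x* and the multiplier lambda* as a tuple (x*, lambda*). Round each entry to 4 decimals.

Form the Lagrangian:
  L(x, lambda) = (1/2) x^T Q x + c^T x + lambda^T (A x - b)
Stationarity (grad_x L = 0): Q x + c + A^T lambda = 0.
Primal feasibility: A x = b.

This gives the KKT block system:
  [ Q   A^T ] [ x     ]   [-c ]
  [ A    0  ] [ lambda ] = [ b ]

Solving the linear system:
  x*      = (-1.4, 0.6)
  lambda* = (1.7)
  f(x*)   = 3.3

x* = (-1.4, 0.6), lambda* = (1.7)


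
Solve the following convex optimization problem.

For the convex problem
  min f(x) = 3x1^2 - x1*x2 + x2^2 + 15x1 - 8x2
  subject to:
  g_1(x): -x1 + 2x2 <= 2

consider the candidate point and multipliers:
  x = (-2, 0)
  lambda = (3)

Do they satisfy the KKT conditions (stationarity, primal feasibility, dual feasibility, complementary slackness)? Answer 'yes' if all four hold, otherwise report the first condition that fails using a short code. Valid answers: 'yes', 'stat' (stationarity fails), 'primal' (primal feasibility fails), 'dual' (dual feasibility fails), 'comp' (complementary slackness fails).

Gradient of f: grad f(x) = Q x + c = (3, -6)
Constraint values g_i(x) = a_i^T x - b_i:
  g_1((-2, 0)) = 0
Stationarity residual: grad f(x) + sum_i lambda_i a_i = (0, 0)
  -> stationarity OK
Primal feasibility (all g_i <= 0): OK
Dual feasibility (all lambda_i >= 0): OK
Complementary slackness (lambda_i * g_i(x) = 0 for all i): OK

Verdict: yes, KKT holds.

yes


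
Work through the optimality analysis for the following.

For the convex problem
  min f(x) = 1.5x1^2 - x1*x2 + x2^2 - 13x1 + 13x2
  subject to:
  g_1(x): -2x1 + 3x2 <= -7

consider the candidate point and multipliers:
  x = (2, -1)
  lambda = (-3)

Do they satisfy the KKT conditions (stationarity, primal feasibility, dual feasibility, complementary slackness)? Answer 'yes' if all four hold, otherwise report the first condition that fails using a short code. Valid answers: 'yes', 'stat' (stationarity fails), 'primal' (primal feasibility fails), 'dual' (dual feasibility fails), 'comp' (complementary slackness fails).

Gradient of f: grad f(x) = Q x + c = (-6, 9)
Constraint values g_i(x) = a_i^T x - b_i:
  g_1((2, -1)) = 0
Stationarity residual: grad f(x) + sum_i lambda_i a_i = (0, 0)
  -> stationarity OK
Primal feasibility (all g_i <= 0): OK
Dual feasibility (all lambda_i >= 0): FAILS
Complementary slackness (lambda_i * g_i(x) = 0 for all i): OK

Verdict: the first failing condition is dual_feasibility -> dual.

dual


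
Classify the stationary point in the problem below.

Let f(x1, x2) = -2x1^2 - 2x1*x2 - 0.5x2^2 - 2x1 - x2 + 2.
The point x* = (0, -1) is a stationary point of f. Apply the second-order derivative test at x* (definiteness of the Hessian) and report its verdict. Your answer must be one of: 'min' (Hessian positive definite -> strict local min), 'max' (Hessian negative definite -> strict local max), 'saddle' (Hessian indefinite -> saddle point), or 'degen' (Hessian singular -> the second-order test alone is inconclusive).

Compute the Hessian H = grad^2 f:
  H = [[-4, -2], [-2, -1]]
Verify stationarity: grad f(x*) = H x* + g = (0, 0).
Eigenvalues of H: -5, 0.
H has a zero eigenvalue (singular; negative semidefinite but not definite), so H is neither positive definite, negative definite, nor indefinite. The second-order test alone is inconclusive -> degen.
(Indeed, f is constant along the null direction of H through x*, so x* is not a strict local extremum.)

degen


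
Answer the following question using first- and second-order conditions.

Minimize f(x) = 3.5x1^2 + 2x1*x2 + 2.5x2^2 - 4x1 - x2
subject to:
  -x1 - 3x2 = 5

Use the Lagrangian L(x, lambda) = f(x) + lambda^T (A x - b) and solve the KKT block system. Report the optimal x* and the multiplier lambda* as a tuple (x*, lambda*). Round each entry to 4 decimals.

Form the Lagrangian:
  L(x, lambda) = (1/2) x^T Q x + c^T x + lambda^T (A x - b)
Stationarity (grad_x L = 0): Q x + c + A^T lambda = 0.
Primal feasibility: A x = b.

This gives the KKT block system:
  [ Q   A^T ] [ x     ]   [-c ]
  [ A    0  ] [ lambda ] = [ b ]

Solving the linear system:
  x*      = (0.6786, -1.8929)
  lambda* = (-3.0357)
  f(x*)   = 7.1786

x* = (0.6786, -1.8929), lambda* = (-3.0357)


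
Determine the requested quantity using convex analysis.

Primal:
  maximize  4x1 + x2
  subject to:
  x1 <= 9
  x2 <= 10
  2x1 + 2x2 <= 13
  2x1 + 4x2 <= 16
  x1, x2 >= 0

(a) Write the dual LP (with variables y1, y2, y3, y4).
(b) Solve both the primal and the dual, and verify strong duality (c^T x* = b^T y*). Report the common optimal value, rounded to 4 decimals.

The standard primal-dual pair for 'max c^T x s.t. A x <= b, x >= 0' is:
  Dual:  min b^T y  s.t.  A^T y >= c,  y >= 0.

So the dual LP is:
  minimize  9y1 + 10y2 + 13y3 + 16y4
  subject to:
    y1 + 2y3 + 2y4 >= 4
    y2 + 2y3 + 4y4 >= 1
    y1, y2, y3, y4 >= 0

Solving the primal: x* = (6.5, 0).
  primal value c^T x* = 26.
Solving the dual: y* = (0, 0, 2, 0).
  dual value b^T y* = 26.
Strong duality: c^T x* = b^T y*. Confirmed.

26


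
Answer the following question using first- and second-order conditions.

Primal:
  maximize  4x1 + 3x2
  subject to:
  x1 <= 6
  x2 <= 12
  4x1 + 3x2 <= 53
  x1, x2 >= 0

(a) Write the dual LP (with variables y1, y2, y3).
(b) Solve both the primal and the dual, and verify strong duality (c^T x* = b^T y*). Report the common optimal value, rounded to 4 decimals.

The standard primal-dual pair for 'max c^T x s.t. A x <= b, x >= 0' is:
  Dual:  min b^T y  s.t.  A^T y >= c,  y >= 0.

So the dual LP is:
  minimize  6y1 + 12y2 + 53y3
  subject to:
    y1 + 4y3 >= 4
    y2 + 3y3 >= 3
    y1, y2, y3 >= 0

Solving the primal: x* = (4.25, 12).
  primal value c^T x* = 53.
Solving the dual: y* = (0, 0, 1).
  dual value b^T y* = 53.
Strong duality: c^T x* = b^T y*. Confirmed.

53


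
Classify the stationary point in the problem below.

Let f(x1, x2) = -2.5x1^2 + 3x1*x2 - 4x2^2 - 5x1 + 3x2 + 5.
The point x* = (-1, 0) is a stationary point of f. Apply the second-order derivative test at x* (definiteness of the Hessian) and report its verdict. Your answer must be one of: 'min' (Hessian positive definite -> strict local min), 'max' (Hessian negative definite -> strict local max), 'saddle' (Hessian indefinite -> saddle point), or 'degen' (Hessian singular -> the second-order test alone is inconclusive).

Compute the Hessian H = grad^2 f:
  H = [[-5, 3], [3, -8]]
Verify stationarity: grad f(x*) = H x* + g = (0, 0).
Eigenvalues of H: -9.8541, -3.1459.
Both eigenvalues < 0, so H is negative definite -> x* is a strict local max.

max


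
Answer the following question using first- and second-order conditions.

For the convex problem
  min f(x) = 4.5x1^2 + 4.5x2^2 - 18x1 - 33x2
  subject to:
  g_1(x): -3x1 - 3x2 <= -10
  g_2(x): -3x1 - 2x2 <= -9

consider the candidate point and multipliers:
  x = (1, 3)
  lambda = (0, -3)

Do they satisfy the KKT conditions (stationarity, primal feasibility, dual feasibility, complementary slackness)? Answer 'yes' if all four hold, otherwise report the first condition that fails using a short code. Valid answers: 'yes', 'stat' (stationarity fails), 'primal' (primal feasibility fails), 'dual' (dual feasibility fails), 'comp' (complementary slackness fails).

Gradient of f: grad f(x) = Q x + c = (-9, -6)
Constraint values g_i(x) = a_i^T x - b_i:
  g_1((1, 3)) = -2
  g_2((1, 3)) = 0
Stationarity residual: grad f(x) + sum_i lambda_i a_i = (0, 0)
  -> stationarity OK
Primal feasibility (all g_i <= 0): OK
Dual feasibility (all lambda_i >= 0): FAILS
Complementary slackness (lambda_i * g_i(x) = 0 for all i): OK

Verdict: the first failing condition is dual_feasibility -> dual.

dual


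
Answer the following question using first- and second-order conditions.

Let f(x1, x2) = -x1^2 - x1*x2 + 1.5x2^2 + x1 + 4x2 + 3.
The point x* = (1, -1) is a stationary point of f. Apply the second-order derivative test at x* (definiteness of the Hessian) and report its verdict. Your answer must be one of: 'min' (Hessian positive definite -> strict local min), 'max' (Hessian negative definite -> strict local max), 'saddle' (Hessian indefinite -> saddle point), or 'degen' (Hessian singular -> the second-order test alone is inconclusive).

Compute the Hessian H = grad^2 f:
  H = [[-2, -1], [-1, 3]]
Verify stationarity: grad f(x*) = H x* + g = (0, 0).
Eigenvalues of H: -2.1926, 3.1926.
Eigenvalues have mixed signs, so H is indefinite -> x* is a saddle point.

saddle


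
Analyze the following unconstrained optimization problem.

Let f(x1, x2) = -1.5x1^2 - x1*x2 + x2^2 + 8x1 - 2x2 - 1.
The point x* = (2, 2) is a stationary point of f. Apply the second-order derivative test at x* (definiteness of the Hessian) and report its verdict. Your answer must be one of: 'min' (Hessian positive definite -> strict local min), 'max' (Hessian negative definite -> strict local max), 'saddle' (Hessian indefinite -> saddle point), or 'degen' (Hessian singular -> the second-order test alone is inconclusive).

Compute the Hessian H = grad^2 f:
  H = [[-3, -1], [-1, 2]]
Verify stationarity: grad f(x*) = H x* + g = (0, 0).
Eigenvalues of H: -3.1926, 2.1926.
Eigenvalues have mixed signs, so H is indefinite -> x* is a saddle point.

saddle


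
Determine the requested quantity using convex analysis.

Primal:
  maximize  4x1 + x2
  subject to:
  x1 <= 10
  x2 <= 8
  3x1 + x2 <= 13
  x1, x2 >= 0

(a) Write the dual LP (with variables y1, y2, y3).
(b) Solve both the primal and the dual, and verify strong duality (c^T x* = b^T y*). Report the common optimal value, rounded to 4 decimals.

The standard primal-dual pair for 'max c^T x s.t. A x <= b, x >= 0' is:
  Dual:  min b^T y  s.t.  A^T y >= c,  y >= 0.

So the dual LP is:
  minimize  10y1 + 8y2 + 13y3
  subject to:
    y1 + 3y3 >= 4
    y2 + y3 >= 1
    y1, y2, y3 >= 0

Solving the primal: x* = (4.3333, 0).
  primal value c^T x* = 17.3333.
Solving the dual: y* = (0, 0, 1.3333).
  dual value b^T y* = 17.3333.
Strong duality: c^T x* = b^T y*. Confirmed.

17.3333


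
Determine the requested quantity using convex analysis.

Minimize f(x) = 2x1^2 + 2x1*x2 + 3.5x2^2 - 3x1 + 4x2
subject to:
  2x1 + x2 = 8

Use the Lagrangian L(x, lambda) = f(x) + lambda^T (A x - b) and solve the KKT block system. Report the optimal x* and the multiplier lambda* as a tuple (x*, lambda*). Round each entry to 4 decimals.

Form the Lagrangian:
  L(x, lambda) = (1/2) x^T Q x + c^T x + lambda^T (A x - b)
Stationarity (grad_x L = 0): Q x + c + A^T lambda = 0.
Primal feasibility: A x = b.

This gives the KKT block system:
  [ Q   A^T ] [ x     ]   [-c ]
  [ A    0  ] [ lambda ] = [ b ]

Solving the linear system:
  x*      = (4.4583, -0.9167)
  lambda* = (-6.5)
  f(x*)   = 17.4792

x* = (4.4583, -0.9167), lambda* = (-6.5)


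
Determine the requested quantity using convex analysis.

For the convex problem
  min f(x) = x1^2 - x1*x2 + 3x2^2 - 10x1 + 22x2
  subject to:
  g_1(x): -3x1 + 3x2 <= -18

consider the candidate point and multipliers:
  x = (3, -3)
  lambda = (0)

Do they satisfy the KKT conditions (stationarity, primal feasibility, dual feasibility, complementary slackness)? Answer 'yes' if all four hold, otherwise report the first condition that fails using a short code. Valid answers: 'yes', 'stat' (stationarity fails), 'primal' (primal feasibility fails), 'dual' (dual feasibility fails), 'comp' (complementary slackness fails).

Gradient of f: grad f(x) = Q x + c = (-1, 1)
Constraint values g_i(x) = a_i^T x - b_i:
  g_1((3, -3)) = 0
Stationarity residual: grad f(x) + sum_i lambda_i a_i = (-1, 1)
  -> stationarity FAILS
Primal feasibility (all g_i <= 0): OK
Dual feasibility (all lambda_i >= 0): OK
Complementary slackness (lambda_i * g_i(x) = 0 for all i): OK

Verdict: the first failing condition is stationarity -> stat.

stat


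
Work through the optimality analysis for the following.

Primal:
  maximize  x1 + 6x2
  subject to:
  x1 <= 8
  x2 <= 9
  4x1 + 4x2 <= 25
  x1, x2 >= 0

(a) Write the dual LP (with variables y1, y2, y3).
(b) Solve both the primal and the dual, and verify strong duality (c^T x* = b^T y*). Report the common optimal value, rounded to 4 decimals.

The standard primal-dual pair for 'max c^T x s.t. A x <= b, x >= 0' is:
  Dual:  min b^T y  s.t.  A^T y >= c,  y >= 0.

So the dual LP is:
  minimize  8y1 + 9y2 + 25y3
  subject to:
    y1 + 4y3 >= 1
    y2 + 4y3 >= 6
    y1, y2, y3 >= 0

Solving the primal: x* = (0, 6.25).
  primal value c^T x* = 37.5.
Solving the dual: y* = (0, 0, 1.5).
  dual value b^T y* = 37.5.
Strong duality: c^T x* = b^T y*. Confirmed.

37.5


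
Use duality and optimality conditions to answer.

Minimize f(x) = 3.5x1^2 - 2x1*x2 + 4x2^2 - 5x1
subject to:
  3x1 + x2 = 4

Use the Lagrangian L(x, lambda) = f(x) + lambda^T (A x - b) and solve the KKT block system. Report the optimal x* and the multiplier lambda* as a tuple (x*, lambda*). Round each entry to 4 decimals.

Form the Lagrangian:
  L(x, lambda) = (1/2) x^T Q x + c^T x + lambda^T (A x - b)
Stationarity (grad_x L = 0): Q x + c + A^T lambda = 0.
Primal feasibility: A x = b.

This gives the KKT block system:
  [ Q   A^T ] [ x     ]   [-c ]
  [ A    0  ] [ lambda ] = [ b ]

Solving the linear system:
  x*      = (1.1978, 0.4066)
  lambda* = (-0.8571)
  f(x*)   = -1.2802

x* = (1.1978, 0.4066), lambda* = (-0.8571)


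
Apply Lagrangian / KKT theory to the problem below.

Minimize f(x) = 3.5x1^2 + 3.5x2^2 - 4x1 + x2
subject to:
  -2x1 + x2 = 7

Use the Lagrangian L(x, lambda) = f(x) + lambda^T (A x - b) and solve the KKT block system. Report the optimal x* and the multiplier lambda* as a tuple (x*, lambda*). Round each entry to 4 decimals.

Form the Lagrangian:
  L(x, lambda) = (1/2) x^T Q x + c^T x + lambda^T (A x - b)
Stationarity (grad_x L = 0): Q x + c + A^T lambda = 0.
Primal feasibility: A x = b.

This gives the KKT block system:
  [ Q   A^T ] [ x     ]   [-c ]
  [ A    0  ] [ lambda ] = [ b ]

Solving the linear system:
  x*      = (-2.7429, 1.5143)
  lambda* = (-11.6)
  f(x*)   = 46.8429

x* = (-2.7429, 1.5143), lambda* = (-11.6)


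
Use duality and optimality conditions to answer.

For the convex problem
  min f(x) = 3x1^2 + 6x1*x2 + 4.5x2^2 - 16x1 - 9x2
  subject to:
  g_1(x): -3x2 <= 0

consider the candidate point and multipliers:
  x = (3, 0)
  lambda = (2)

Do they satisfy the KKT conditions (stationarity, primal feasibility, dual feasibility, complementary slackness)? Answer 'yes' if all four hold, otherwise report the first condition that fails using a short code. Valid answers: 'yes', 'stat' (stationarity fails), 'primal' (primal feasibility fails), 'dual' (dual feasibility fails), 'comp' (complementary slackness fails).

Gradient of f: grad f(x) = Q x + c = (2, 9)
Constraint values g_i(x) = a_i^T x - b_i:
  g_1((3, 0)) = 0
Stationarity residual: grad f(x) + sum_i lambda_i a_i = (2, 3)
  -> stationarity FAILS
Primal feasibility (all g_i <= 0): OK
Dual feasibility (all lambda_i >= 0): OK
Complementary slackness (lambda_i * g_i(x) = 0 for all i): OK

Verdict: the first failing condition is stationarity -> stat.

stat


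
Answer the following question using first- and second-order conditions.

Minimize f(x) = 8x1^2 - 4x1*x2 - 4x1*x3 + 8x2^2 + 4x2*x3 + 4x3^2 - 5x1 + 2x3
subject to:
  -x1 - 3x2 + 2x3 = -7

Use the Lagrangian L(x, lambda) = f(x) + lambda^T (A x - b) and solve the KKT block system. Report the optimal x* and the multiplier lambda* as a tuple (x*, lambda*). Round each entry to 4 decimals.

Form the Lagrangian:
  L(x, lambda) = (1/2) x^T Q x + c^T x + lambda^T (A x - b)
Stationarity (grad_x L = 0): Q x + c + A^T lambda = 0.
Primal feasibility: A x = b.

This gives the KKT block system:
  [ Q   A^T ] [ x     ]   [-c ]
  [ A    0  ] [ lambda ] = [ b ]

Solving the linear system:
  x*      = (0.4531, 1.1719, -1.5156)
  lambda* = (3.625)
  f(x*)   = 10.0391

x* = (0.4531, 1.1719, -1.5156), lambda* = (3.625)


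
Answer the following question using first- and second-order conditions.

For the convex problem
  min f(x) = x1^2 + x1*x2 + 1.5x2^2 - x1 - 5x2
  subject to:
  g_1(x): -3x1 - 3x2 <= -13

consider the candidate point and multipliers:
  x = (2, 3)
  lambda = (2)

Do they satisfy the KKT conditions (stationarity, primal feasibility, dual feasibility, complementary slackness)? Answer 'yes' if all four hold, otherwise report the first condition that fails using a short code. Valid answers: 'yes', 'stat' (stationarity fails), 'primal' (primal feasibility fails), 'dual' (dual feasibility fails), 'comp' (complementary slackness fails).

Gradient of f: grad f(x) = Q x + c = (6, 6)
Constraint values g_i(x) = a_i^T x - b_i:
  g_1((2, 3)) = -2
Stationarity residual: grad f(x) + sum_i lambda_i a_i = (0, 0)
  -> stationarity OK
Primal feasibility (all g_i <= 0): OK
Dual feasibility (all lambda_i >= 0): OK
Complementary slackness (lambda_i * g_i(x) = 0 for all i): FAILS

Verdict: the first failing condition is complementary_slackness -> comp.

comp


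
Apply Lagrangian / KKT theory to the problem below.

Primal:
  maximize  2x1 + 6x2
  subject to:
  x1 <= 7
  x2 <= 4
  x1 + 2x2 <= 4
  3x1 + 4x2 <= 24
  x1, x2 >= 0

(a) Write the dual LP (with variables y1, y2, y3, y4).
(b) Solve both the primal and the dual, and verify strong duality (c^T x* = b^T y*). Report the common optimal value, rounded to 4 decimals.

The standard primal-dual pair for 'max c^T x s.t. A x <= b, x >= 0' is:
  Dual:  min b^T y  s.t.  A^T y >= c,  y >= 0.

So the dual LP is:
  minimize  7y1 + 4y2 + 4y3 + 24y4
  subject to:
    y1 + y3 + 3y4 >= 2
    y2 + 2y3 + 4y4 >= 6
    y1, y2, y3, y4 >= 0

Solving the primal: x* = (0, 2).
  primal value c^T x* = 12.
Solving the dual: y* = (0, 0, 3, 0).
  dual value b^T y* = 12.
Strong duality: c^T x* = b^T y*. Confirmed.

12


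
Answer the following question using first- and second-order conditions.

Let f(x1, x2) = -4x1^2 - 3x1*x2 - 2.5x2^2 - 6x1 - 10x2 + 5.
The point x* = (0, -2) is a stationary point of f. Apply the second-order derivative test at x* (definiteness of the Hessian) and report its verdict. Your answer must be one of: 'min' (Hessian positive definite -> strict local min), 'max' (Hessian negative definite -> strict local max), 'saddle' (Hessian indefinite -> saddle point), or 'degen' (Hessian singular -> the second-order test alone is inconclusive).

Compute the Hessian H = grad^2 f:
  H = [[-8, -3], [-3, -5]]
Verify stationarity: grad f(x*) = H x* + g = (0, 0).
Eigenvalues of H: -9.8541, -3.1459.
Both eigenvalues < 0, so H is negative definite -> x* is a strict local max.

max


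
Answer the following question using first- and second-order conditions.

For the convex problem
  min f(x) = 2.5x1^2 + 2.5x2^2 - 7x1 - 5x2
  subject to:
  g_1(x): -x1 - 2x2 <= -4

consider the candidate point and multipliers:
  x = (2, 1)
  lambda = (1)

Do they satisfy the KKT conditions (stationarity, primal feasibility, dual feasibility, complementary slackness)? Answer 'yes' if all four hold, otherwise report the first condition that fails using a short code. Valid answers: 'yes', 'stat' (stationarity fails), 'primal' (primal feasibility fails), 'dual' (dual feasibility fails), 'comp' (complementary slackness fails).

Gradient of f: grad f(x) = Q x + c = (3, 0)
Constraint values g_i(x) = a_i^T x - b_i:
  g_1((2, 1)) = 0
Stationarity residual: grad f(x) + sum_i lambda_i a_i = (2, -2)
  -> stationarity FAILS
Primal feasibility (all g_i <= 0): OK
Dual feasibility (all lambda_i >= 0): OK
Complementary slackness (lambda_i * g_i(x) = 0 for all i): OK

Verdict: the first failing condition is stationarity -> stat.

stat


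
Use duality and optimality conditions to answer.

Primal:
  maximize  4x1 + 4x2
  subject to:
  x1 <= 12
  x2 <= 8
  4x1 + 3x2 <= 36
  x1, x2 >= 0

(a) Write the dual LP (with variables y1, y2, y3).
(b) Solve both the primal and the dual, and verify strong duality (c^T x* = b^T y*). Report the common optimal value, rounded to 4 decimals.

The standard primal-dual pair for 'max c^T x s.t. A x <= b, x >= 0' is:
  Dual:  min b^T y  s.t.  A^T y >= c,  y >= 0.

So the dual LP is:
  minimize  12y1 + 8y2 + 36y3
  subject to:
    y1 + 4y3 >= 4
    y2 + 3y3 >= 4
    y1, y2, y3 >= 0

Solving the primal: x* = (3, 8).
  primal value c^T x* = 44.
Solving the dual: y* = (0, 1, 1).
  dual value b^T y* = 44.
Strong duality: c^T x* = b^T y*. Confirmed.

44


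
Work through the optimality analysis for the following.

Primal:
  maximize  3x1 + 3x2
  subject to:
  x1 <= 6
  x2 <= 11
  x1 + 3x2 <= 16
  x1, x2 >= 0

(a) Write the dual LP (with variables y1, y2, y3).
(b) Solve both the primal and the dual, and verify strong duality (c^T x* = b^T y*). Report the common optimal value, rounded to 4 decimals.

The standard primal-dual pair for 'max c^T x s.t. A x <= b, x >= 0' is:
  Dual:  min b^T y  s.t.  A^T y >= c,  y >= 0.

So the dual LP is:
  minimize  6y1 + 11y2 + 16y3
  subject to:
    y1 + y3 >= 3
    y2 + 3y3 >= 3
    y1, y2, y3 >= 0

Solving the primal: x* = (6, 3.3333).
  primal value c^T x* = 28.
Solving the dual: y* = (2, 0, 1).
  dual value b^T y* = 28.
Strong duality: c^T x* = b^T y*. Confirmed.

28


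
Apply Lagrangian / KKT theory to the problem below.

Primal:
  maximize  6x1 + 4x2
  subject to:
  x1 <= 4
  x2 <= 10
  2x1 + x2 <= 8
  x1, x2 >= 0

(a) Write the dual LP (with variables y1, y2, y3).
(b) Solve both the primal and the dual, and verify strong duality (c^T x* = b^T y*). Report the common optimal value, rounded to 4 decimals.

The standard primal-dual pair for 'max c^T x s.t. A x <= b, x >= 0' is:
  Dual:  min b^T y  s.t.  A^T y >= c,  y >= 0.

So the dual LP is:
  minimize  4y1 + 10y2 + 8y3
  subject to:
    y1 + 2y3 >= 6
    y2 + y3 >= 4
    y1, y2, y3 >= 0

Solving the primal: x* = (0, 8).
  primal value c^T x* = 32.
Solving the dual: y* = (0, 0, 4).
  dual value b^T y* = 32.
Strong duality: c^T x* = b^T y*. Confirmed.

32


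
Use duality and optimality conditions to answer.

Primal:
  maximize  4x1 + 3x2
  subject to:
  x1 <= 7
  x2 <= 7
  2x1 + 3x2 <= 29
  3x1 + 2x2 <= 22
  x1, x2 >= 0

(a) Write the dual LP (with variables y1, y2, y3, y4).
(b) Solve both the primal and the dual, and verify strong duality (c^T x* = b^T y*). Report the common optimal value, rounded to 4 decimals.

The standard primal-dual pair for 'max c^T x s.t. A x <= b, x >= 0' is:
  Dual:  min b^T y  s.t.  A^T y >= c,  y >= 0.

So the dual LP is:
  minimize  7y1 + 7y2 + 29y3 + 22y4
  subject to:
    y1 + 2y3 + 3y4 >= 4
    y2 + 3y3 + 2y4 >= 3
    y1, y2, y3, y4 >= 0

Solving the primal: x* = (2.6667, 7).
  primal value c^T x* = 31.6667.
Solving the dual: y* = (0, 0.3333, 0, 1.3333).
  dual value b^T y* = 31.6667.
Strong duality: c^T x* = b^T y*. Confirmed.

31.6667


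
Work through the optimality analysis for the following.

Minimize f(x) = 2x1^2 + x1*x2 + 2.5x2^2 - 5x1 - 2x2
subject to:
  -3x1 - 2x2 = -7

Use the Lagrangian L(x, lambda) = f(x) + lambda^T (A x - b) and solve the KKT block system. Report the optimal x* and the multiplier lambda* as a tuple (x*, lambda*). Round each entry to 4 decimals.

Form the Lagrangian:
  L(x, lambda) = (1/2) x^T Q x + c^T x + lambda^T (A x - b)
Stationarity (grad_x L = 0): Q x + c + A^T lambda = 0.
Primal feasibility: A x = b.

This gives the KKT block system:
  [ Q   A^T ] [ x     ]   [-c ]
  [ A    0  ] [ lambda ] = [ b ]

Solving the linear system:
  x*      = (2.0204, 0.4694)
  lambda* = (1.1837)
  f(x*)   = -1.3776

x* = (2.0204, 0.4694), lambda* = (1.1837)


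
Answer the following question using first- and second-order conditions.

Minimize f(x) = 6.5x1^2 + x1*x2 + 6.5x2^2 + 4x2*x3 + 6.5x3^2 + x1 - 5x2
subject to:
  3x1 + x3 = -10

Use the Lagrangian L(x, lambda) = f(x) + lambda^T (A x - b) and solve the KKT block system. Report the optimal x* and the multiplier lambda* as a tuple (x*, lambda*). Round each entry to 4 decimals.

Form the Lagrangian:
  L(x, lambda) = (1/2) x^T Q x + c^T x + lambda^T (A x - b)
Stationarity (grad_x L = 0): Q x + c + A^T lambda = 0.
Primal feasibility: A x = b.

This gives the KKT block system:
  [ Q   A^T ] [ x     ]   [-c ]
  [ A    0  ] [ lambda ] = [ b ]

Solving the linear system:
  x*      = (-2.9242, 0.9873, -1.2275)
  lambda* = (12.0089)
  f(x*)   = 56.1144

x* = (-2.9242, 0.9873, -1.2275), lambda* = (12.0089)


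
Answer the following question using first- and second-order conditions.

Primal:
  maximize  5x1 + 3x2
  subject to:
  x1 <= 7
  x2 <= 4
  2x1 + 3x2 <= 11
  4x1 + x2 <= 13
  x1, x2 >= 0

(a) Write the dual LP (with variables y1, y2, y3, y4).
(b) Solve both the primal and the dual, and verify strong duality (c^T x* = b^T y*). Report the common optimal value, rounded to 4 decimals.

The standard primal-dual pair for 'max c^T x s.t. A x <= b, x >= 0' is:
  Dual:  min b^T y  s.t.  A^T y >= c,  y >= 0.

So the dual LP is:
  minimize  7y1 + 4y2 + 11y3 + 13y4
  subject to:
    y1 + 2y3 + 4y4 >= 5
    y2 + 3y3 + y4 >= 3
    y1, y2, y3, y4 >= 0

Solving the primal: x* = (2.8, 1.8).
  primal value c^T x* = 19.4.
Solving the dual: y* = (0, 0, 0.7, 0.9).
  dual value b^T y* = 19.4.
Strong duality: c^T x* = b^T y*. Confirmed.

19.4


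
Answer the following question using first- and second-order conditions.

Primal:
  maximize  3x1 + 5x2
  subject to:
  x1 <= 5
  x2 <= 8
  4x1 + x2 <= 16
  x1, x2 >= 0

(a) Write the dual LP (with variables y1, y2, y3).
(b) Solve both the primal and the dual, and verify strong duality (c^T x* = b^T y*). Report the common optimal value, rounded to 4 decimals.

The standard primal-dual pair for 'max c^T x s.t. A x <= b, x >= 0' is:
  Dual:  min b^T y  s.t.  A^T y >= c,  y >= 0.

So the dual LP is:
  minimize  5y1 + 8y2 + 16y3
  subject to:
    y1 + 4y3 >= 3
    y2 + y3 >= 5
    y1, y2, y3 >= 0

Solving the primal: x* = (2, 8).
  primal value c^T x* = 46.
Solving the dual: y* = (0, 4.25, 0.75).
  dual value b^T y* = 46.
Strong duality: c^T x* = b^T y*. Confirmed.

46


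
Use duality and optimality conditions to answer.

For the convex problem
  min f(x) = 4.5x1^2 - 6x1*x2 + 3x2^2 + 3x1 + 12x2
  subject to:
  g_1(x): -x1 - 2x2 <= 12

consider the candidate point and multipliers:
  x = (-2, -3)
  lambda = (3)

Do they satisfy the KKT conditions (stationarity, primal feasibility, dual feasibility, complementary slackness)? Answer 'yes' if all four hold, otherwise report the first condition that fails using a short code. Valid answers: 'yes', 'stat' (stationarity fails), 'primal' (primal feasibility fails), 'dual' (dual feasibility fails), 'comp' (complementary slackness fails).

Gradient of f: grad f(x) = Q x + c = (3, 6)
Constraint values g_i(x) = a_i^T x - b_i:
  g_1((-2, -3)) = -4
Stationarity residual: grad f(x) + sum_i lambda_i a_i = (0, 0)
  -> stationarity OK
Primal feasibility (all g_i <= 0): OK
Dual feasibility (all lambda_i >= 0): OK
Complementary slackness (lambda_i * g_i(x) = 0 for all i): FAILS

Verdict: the first failing condition is complementary_slackness -> comp.

comp


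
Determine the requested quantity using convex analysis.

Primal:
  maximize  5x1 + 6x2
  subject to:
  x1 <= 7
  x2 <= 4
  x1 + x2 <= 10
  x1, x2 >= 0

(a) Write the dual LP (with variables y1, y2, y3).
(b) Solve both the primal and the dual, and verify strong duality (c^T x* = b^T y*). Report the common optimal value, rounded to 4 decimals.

The standard primal-dual pair for 'max c^T x s.t. A x <= b, x >= 0' is:
  Dual:  min b^T y  s.t.  A^T y >= c,  y >= 0.

So the dual LP is:
  minimize  7y1 + 4y2 + 10y3
  subject to:
    y1 + y3 >= 5
    y2 + y3 >= 6
    y1, y2, y3 >= 0

Solving the primal: x* = (6, 4).
  primal value c^T x* = 54.
Solving the dual: y* = (0, 1, 5).
  dual value b^T y* = 54.
Strong duality: c^T x* = b^T y*. Confirmed.

54


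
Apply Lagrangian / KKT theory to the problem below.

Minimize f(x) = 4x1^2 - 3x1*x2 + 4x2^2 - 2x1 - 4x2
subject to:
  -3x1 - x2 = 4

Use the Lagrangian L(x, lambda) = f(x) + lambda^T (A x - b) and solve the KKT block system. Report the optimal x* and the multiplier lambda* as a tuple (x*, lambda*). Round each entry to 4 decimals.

Form the Lagrangian:
  L(x, lambda) = (1/2) x^T Q x + c^T x + lambda^T (A x - b)
Stationarity (grad_x L = 0): Q x + c + A^T lambda = 0.
Primal feasibility: A x = b.

This gives the KKT block system:
  [ Q   A^T ] [ x     ]   [-c ]
  [ A    0  ] [ lambda ] = [ b ]

Solving the linear system:
  x*      = (-1.2041, -0.3878)
  lambda* = (-3.4898)
  f(x*)   = 8.9592

x* = (-1.2041, -0.3878), lambda* = (-3.4898)


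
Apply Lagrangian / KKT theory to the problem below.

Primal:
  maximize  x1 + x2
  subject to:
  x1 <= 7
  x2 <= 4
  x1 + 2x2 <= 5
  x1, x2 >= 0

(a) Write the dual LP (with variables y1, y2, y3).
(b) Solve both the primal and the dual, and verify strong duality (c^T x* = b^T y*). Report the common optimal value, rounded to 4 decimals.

The standard primal-dual pair for 'max c^T x s.t. A x <= b, x >= 0' is:
  Dual:  min b^T y  s.t.  A^T y >= c,  y >= 0.

So the dual LP is:
  minimize  7y1 + 4y2 + 5y3
  subject to:
    y1 + y3 >= 1
    y2 + 2y3 >= 1
    y1, y2, y3 >= 0

Solving the primal: x* = (5, 0).
  primal value c^T x* = 5.
Solving the dual: y* = (0, 0, 1).
  dual value b^T y* = 5.
Strong duality: c^T x* = b^T y*. Confirmed.

5


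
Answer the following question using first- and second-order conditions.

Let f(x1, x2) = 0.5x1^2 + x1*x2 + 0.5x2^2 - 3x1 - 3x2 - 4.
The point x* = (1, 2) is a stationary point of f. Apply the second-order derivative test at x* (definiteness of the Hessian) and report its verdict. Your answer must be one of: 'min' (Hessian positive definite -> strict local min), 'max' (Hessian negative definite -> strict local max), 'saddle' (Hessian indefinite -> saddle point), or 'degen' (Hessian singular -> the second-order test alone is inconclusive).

Compute the Hessian H = grad^2 f:
  H = [[1, 1], [1, 1]]
Verify stationarity: grad f(x*) = H x* + g = (0, 0).
Eigenvalues of H: 0, 2.
H has a zero eigenvalue (singular; positive semidefinite but not definite), so H is neither positive definite, negative definite, nor indefinite. The second-order test alone is inconclusive -> degen.
(Indeed, f is constant along the null direction of H through x*, so x* is not a strict local extremum.)

degen


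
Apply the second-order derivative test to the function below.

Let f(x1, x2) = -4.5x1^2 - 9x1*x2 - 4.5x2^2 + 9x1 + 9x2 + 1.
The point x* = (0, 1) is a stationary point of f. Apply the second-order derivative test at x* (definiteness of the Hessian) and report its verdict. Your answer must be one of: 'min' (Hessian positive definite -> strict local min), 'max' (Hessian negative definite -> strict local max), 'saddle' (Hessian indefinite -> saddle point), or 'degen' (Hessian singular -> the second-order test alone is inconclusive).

Compute the Hessian H = grad^2 f:
  H = [[-9, -9], [-9, -9]]
Verify stationarity: grad f(x*) = H x* + g = (0, 0).
Eigenvalues of H: -18, 0.
H has a zero eigenvalue (singular; negative semidefinite but not definite), so H is neither positive definite, negative definite, nor indefinite. The second-order test alone is inconclusive -> degen.
(Indeed, f is constant along the null direction of H through x*, so x* is not a strict local extremum.)

degen


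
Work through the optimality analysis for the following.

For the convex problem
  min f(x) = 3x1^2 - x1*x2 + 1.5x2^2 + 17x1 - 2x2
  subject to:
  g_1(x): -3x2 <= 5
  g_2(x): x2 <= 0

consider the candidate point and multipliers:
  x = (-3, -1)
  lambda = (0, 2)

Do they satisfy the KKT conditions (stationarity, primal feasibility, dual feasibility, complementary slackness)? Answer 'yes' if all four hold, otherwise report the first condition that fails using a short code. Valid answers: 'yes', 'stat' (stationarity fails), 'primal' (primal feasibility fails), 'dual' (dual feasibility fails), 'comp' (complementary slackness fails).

Gradient of f: grad f(x) = Q x + c = (0, -2)
Constraint values g_i(x) = a_i^T x - b_i:
  g_1((-3, -1)) = -2
  g_2((-3, -1)) = -1
Stationarity residual: grad f(x) + sum_i lambda_i a_i = (0, 0)
  -> stationarity OK
Primal feasibility (all g_i <= 0): OK
Dual feasibility (all lambda_i >= 0): OK
Complementary slackness (lambda_i * g_i(x) = 0 for all i): FAILS

Verdict: the first failing condition is complementary_slackness -> comp.

comp


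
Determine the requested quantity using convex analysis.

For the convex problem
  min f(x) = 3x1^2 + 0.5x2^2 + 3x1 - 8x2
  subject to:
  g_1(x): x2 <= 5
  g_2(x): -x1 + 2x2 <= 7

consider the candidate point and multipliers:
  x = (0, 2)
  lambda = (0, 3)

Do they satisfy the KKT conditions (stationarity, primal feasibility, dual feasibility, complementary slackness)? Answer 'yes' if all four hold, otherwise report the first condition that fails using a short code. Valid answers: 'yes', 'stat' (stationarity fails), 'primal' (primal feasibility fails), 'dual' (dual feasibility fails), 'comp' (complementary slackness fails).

Gradient of f: grad f(x) = Q x + c = (3, -6)
Constraint values g_i(x) = a_i^T x - b_i:
  g_1((0, 2)) = -3
  g_2((0, 2)) = -3
Stationarity residual: grad f(x) + sum_i lambda_i a_i = (0, 0)
  -> stationarity OK
Primal feasibility (all g_i <= 0): OK
Dual feasibility (all lambda_i >= 0): OK
Complementary slackness (lambda_i * g_i(x) = 0 for all i): FAILS

Verdict: the first failing condition is complementary_slackness -> comp.

comp


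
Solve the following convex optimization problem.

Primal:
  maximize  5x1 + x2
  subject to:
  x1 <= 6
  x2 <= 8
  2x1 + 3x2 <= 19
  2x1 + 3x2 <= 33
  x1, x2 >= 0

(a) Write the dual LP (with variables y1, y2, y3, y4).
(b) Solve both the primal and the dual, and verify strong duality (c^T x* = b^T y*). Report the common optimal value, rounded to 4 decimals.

The standard primal-dual pair for 'max c^T x s.t. A x <= b, x >= 0' is:
  Dual:  min b^T y  s.t.  A^T y >= c,  y >= 0.

So the dual LP is:
  minimize  6y1 + 8y2 + 19y3 + 33y4
  subject to:
    y1 + 2y3 + 2y4 >= 5
    y2 + 3y3 + 3y4 >= 1
    y1, y2, y3, y4 >= 0

Solving the primal: x* = (6, 2.3333).
  primal value c^T x* = 32.3333.
Solving the dual: y* = (4.3333, 0, 0.3333, 0).
  dual value b^T y* = 32.3333.
Strong duality: c^T x* = b^T y*. Confirmed.

32.3333


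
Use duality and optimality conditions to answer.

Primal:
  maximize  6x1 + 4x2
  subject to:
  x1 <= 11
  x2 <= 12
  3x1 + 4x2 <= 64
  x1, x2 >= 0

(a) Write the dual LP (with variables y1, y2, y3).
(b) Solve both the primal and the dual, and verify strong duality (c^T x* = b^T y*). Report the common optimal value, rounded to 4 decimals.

The standard primal-dual pair for 'max c^T x s.t. A x <= b, x >= 0' is:
  Dual:  min b^T y  s.t.  A^T y >= c,  y >= 0.

So the dual LP is:
  minimize  11y1 + 12y2 + 64y3
  subject to:
    y1 + 3y3 >= 6
    y2 + 4y3 >= 4
    y1, y2, y3 >= 0

Solving the primal: x* = (11, 7.75).
  primal value c^T x* = 97.
Solving the dual: y* = (3, 0, 1).
  dual value b^T y* = 97.
Strong duality: c^T x* = b^T y*. Confirmed.

97
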